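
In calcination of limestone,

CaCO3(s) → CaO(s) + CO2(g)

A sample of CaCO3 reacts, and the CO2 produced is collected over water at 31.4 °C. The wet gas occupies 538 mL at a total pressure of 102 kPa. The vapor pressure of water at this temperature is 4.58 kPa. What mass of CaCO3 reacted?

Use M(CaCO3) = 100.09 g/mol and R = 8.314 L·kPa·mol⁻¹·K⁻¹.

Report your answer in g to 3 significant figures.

2.07 g

P(CO2) = 102 − 4.58 = 97.42 kPa
n(CO2) = PV/RT = (97.42 × 0.5380) / (8.314 × 304.55) = 0.02070 mol
n(CaCO3) = (1/1) × 0.02070 = 0.02070 mol
m(CaCO3) = 0.02070 × 100.09 = 2.072 g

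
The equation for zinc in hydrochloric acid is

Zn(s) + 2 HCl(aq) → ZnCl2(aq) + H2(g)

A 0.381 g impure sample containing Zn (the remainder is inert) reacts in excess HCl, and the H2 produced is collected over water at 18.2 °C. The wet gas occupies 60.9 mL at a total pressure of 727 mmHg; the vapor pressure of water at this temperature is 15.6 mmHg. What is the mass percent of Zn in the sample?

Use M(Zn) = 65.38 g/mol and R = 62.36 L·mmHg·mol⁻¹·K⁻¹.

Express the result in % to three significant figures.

40.9 %

P(H2) = 727 − 15.6 = 711.4 mmHg
n(H2) = PV/RT = (711.4 × 0.06090) / (62.36 × 291.35) = 0.002385 mol
n(Zn) = (1/1) × 0.002385 = 0.002385 mol
m(Zn) = 0.002385 × 65.38 = 0.1559 g
%Zn = 0.1559 / 0.381 × 100 = 40.92%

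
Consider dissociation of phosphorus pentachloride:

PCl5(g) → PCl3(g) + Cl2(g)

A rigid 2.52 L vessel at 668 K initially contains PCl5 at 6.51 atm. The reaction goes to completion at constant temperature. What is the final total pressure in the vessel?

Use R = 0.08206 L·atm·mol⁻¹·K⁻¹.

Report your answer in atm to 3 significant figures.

Rigid vessel, constant T ⇒ P scales with total gas moles (1 → 2).
P_final = (2/1) × 6.51 = 13.02 atm

13.0 atm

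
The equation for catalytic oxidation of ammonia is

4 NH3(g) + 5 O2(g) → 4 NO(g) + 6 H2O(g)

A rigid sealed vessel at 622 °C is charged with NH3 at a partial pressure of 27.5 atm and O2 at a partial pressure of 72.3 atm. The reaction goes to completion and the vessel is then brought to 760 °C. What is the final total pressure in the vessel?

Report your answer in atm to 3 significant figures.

123 atm

At constant V, partial pressures at 622 °C are proportional to moles, so apply stoichiometry directly to pressures.
P(O2) required for 27.5 atm of NH3 = (5/4) × 27.5 = 34.38 atm; available 72.3 atm, so NH3 is limiting.
P(O2) remaining = 72.3 − (5/4) × 27.5 = 37.92 atm
P(gaseous products) = (4+6)/4 × 27.5 = 68.75 atm
P_total at 622 °C = 37.92 + 68.75 = 106.7 atm
Scaling to 760 °C: P = 106.7 × 1033.15/895.15 = 123.1 atm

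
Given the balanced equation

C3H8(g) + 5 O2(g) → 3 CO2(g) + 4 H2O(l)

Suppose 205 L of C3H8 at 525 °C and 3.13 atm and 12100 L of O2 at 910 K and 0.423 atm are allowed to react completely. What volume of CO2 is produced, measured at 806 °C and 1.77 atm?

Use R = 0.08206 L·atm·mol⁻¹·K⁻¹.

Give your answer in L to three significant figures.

1470 L

n(C3H8) = PV/RT = (3.13 × 205) / (0.08206 × 798.15) = 9.797 mol
n(O2) = PV/RT = (0.423 × 12100) / (0.08206 × 910) = 68.54 mol
For 9.797 mol C3H8, stoichiometry requires (5/1) × 9.797 = 48.98 mol O2; 68.54 mol is available, so C3H8 is limiting.
n(CO2) = (3/1) × 9.797 = 29.39 mol
V(CO2) = nRT/P = 29.39 × 0.08206 × 1079.15 / 1.77 = 1470 L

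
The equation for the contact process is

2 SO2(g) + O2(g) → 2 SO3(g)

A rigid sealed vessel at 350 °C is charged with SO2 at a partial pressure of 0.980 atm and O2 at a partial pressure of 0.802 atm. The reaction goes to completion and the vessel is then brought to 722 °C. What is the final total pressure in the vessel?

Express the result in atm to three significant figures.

2.06 atm

With V and T fixed, P_i ∝ n_i, so the mole ratios apply directly to partial pressures at 350 °C.
P(O2) required for 0.980 atm of SO2 = (1/2) × 0.980 = 0.4900 atm; available 0.802 atm, so SO2 is limiting.
P(O2) remaining = 0.802 − (1/2) × 0.980 = 0.3120 atm
P(gaseous products) = (2)/2 × 0.980 = 0.9800 atm
P_total at 350 °C = 0.3120 + 0.9800 = 1.292 atm
Scaling to 722 °C: P = 1.292 × 995.15/623.15 = 2.063 atm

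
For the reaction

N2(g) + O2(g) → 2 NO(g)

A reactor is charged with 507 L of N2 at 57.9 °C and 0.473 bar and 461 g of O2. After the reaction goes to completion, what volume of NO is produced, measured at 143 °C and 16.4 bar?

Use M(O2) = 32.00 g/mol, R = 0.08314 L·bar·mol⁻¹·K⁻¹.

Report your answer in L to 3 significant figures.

36.8 L

n(N2) = PV/RT = (0.473 × 507) / (0.08314 × 331.05) = 8.713 mol
n(O2) = 461 / 32.00 = 14.41 mol
For 8.713 mol N2, stoichiometry requires (1/1) × 8.713 = 8.713 mol O2; 14.41 mol is available, so N2 is limiting.
n(NO) = (2/1) × 8.713 = 17.43 mol
V(NO) = nRT/P = 17.43 × 0.08314 × 416.15 / 16.4 = 36.77 L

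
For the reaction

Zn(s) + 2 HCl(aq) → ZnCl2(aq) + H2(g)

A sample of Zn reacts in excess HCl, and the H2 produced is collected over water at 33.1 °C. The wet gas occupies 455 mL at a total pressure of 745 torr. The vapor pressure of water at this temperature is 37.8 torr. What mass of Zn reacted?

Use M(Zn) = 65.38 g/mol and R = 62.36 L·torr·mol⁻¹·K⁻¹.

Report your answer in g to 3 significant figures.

1.10 g

P(H2) = 745 − 37.8 = 707.2 torr
n(H2) = PV/RT = (707.2 × 0.4550) / (62.36 × 306.25) = 0.01685 mol
n(Zn) = (1/1) × 0.01685 = 0.01685 mol
m(Zn) = 0.01685 × 65.38 = 1.102 g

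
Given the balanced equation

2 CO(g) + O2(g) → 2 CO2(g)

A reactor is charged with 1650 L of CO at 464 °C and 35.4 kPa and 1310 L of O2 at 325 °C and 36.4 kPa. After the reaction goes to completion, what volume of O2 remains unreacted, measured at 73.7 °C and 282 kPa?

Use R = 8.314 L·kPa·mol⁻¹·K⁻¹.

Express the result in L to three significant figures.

49.3 L

n(CO) = PV/RT = (35.4 × 1650) / (8.314 × 737.15) = 9.531 mol
n(O2) = PV/RT = (36.4 × 1310) / (8.314 × 598.15) = 9.589 mol
For 9.531 mol CO, stoichiometry requires (1/2) × 9.531 = 4.766 mol O2; 9.589 mol is available, so CO is limiting.
n(O2) consumed = (1/2) × 9.531 = 4.766 mol; remaining = 9.589 − 4.766 = 4.823 mol
V(O2) = nRT/P = 4.823 × 8.314 × 346.85 / 282 = 49.32 L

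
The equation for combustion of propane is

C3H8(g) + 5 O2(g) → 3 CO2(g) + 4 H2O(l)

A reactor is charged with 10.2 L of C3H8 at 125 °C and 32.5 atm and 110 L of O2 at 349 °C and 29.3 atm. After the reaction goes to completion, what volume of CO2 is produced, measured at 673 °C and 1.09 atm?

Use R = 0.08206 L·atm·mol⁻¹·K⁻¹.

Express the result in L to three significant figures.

2170 L

n(C3H8) = PV/RT = (32.5 × 10.2) / (0.08206 × 398.15) = 10.15 mol
n(O2) = PV/RT = (29.3 × 110) / (0.08206 × 622.15) = 63.13 mol
For 10.15 mol C3H8, stoichiometry requires (5/1) × 10.15 = 50.75 mol O2; 63.13 mol is available, so C3H8 is limiting.
n(CO2) = (3/1) × 10.15 = 30.45 mol
V(CO2) = nRT/P = 30.45 × 0.08206 × 946.15 / 1.09 = 2169 L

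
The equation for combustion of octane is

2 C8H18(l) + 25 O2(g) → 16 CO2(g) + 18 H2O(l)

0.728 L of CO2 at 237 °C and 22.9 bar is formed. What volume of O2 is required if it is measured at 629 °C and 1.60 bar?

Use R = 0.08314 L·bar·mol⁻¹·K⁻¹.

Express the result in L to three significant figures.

28.8 L

n(CO2) = PV/RT = (22.9 × 0.728) / (0.08314 × 510.15) = 0.3931 mol
n(O2) = (25/16) × 0.3931 = 0.6142 mol
V = nRT/P = 0.6142 × 0.08314 × 902.15 / 1.60 = 28.79 L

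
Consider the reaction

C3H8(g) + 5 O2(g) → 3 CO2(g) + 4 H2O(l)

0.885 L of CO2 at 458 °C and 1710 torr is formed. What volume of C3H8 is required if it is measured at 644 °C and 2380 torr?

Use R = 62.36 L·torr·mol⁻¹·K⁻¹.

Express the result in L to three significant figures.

0.266 L

n(CO2) = PV/RT = (1710 × 0.885) / (62.36 × 731.15) = 0.03319 mol
n(C3H8) = (1/3) × 0.03319 = 0.01106 mol
V = nRT/P = 0.01106 × 62.36 × 917.15 / 2380 = 0.2658 L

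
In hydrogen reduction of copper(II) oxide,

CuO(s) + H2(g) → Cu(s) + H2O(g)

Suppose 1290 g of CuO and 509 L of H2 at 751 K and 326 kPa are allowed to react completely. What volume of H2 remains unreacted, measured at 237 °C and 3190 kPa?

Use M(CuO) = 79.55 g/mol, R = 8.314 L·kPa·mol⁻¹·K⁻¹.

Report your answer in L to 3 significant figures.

n(CuO) = 1290 / 79.55 = 16.22 mol
n(H2) = PV/RT = (326 × 509) / (8.314 × 751) = 26.58 mol
For 16.22 mol CuO, stoichiometry requires (1/1) × 16.22 = 16.22 mol H2; 26.58 mol is available, so CuO is limiting.
n(H2) consumed = (1/1) × 16.22 = 16.22 mol; remaining = 26.58 − 16.22 = 10.36 mol
V(H2) = nRT/P = 10.36 × 8.314 × 510.15 / 3190 = 13.77 L

13.8 L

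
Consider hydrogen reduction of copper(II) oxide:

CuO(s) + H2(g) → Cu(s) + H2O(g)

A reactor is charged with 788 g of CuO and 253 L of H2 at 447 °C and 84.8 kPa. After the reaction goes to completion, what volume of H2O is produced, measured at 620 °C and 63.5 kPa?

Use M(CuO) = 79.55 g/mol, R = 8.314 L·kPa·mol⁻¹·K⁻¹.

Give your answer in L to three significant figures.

419 L

n(CuO) = 788 / 79.55 = 9.906 mol
n(H2) = PV/RT = (84.8 × 253) / (8.314 × 720.15) = 3.583 mol
For 9.906 mol CuO, stoichiometry requires (1/1) × 9.906 = 9.906 mol H2; 3.583 mol is available, so H2 is limiting.
n(H2O) = (1/1) × 3.583 = 3.583 mol
V(H2O) = nRT/P = 3.583 × 8.314 × 893.15 / 63.5 = 419.0 L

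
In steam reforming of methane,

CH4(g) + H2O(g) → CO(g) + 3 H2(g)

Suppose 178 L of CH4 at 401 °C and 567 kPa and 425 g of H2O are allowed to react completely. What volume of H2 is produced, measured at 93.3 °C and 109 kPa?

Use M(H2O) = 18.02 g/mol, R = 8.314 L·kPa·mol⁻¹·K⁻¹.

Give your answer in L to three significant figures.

n(CH4) = PV/RT = (567 × 178) / (8.314 × 674.15) = 18.01 mol
n(H2O) = 425 / 18.02 = 23.58 mol
For 18.01 mol CH4, stoichiometry requires (1/1) × 18.01 = 18.01 mol H2O; 23.58 mol is available, so CH4 is limiting.
n(H2) = (3/1) × 18.01 = 54.03 mol
V(H2) = nRT/P = 54.03 × 8.314 × 366.45 / 109 = 1510 L

1510 L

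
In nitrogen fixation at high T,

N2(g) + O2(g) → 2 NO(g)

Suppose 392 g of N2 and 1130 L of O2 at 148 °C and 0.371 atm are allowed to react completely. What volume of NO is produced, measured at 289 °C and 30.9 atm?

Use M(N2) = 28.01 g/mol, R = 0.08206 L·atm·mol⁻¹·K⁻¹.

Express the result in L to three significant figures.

36.2 L

n(N2) = 392 / 28.01 = 14.00 mol
n(O2) = PV/RT = (0.371 × 1130) / (0.08206 × 421.15) = 12.13 mol
For 14.00 mol N2, stoichiometry requires (1/1) × 14.00 = 14.00 mol O2; 12.13 mol is available, so O2 is limiting.
n(NO) = (2/1) × 12.13 = 24.26 mol
V(NO) = nRT/P = 24.26 × 0.08206 × 562.15 / 30.9 = 36.22 L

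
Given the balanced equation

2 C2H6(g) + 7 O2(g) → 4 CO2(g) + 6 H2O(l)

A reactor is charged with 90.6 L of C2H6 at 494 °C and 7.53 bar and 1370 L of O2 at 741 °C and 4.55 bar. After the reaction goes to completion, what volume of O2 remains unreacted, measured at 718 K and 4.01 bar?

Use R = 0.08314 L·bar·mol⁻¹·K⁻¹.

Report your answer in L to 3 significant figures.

543 L

n(C2H6) = PV/RT = (7.53 × 90.6) / (0.08314 × 767.15) = 10.70 mol
n(O2) = PV/RT = (4.55 × 1370) / (0.08314 × 1014.15) = 73.93 mol
For 10.70 mol C2H6, stoichiometry requires (7/2) × 10.70 = 37.45 mol O2; 73.93 mol is available, so C2H6 is limiting.
n(O2) consumed = (7/2) × 10.70 = 37.45 mol; remaining = 73.93 − 37.45 = 36.48 mol
V(O2) = nRT/P = 36.48 × 0.08314 × 718 / 4.01 = 543.1 L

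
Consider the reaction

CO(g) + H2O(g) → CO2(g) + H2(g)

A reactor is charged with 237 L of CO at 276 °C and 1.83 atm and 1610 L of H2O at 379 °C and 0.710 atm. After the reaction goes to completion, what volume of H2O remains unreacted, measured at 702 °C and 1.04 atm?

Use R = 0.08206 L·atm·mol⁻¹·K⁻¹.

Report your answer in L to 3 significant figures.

903 L

n(CO) = PV/RT = (1.83 × 237) / (0.08206 × 549.15) = 9.624 mol
n(H2O) = PV/RT = (0.710 × 1610) / (0.08206 × 652.15) = 21.36 mol
For 9.624 mol CO, stoichiometry requires (1/1) × 9.624 = 9.624 mol H2O; 21.36 mol is available, so CO is limiting.
n(H2O) consumed = (1/1) × 9.624 = 9.624 mol; remaining = 21.36 − 9.624 = 11.74 mol
V(H2O) = nRT/P = 11.74 × 0.08206 × 975.15 / 1.04 = 903.3 L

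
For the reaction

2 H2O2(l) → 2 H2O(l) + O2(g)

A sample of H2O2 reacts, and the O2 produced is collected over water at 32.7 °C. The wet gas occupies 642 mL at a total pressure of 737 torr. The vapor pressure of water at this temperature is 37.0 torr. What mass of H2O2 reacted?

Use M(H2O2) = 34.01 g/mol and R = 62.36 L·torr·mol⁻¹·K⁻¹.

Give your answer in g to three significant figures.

1.60 g

P(O2) = 737 − 37.0 = 700.0 torr
n(O2) = PV/RT = (700.0 × 0.6420) / (62.36 × 305.85) = 0.02356 mol
n(H2O2) = (2/1) × 0.02356 = 0.04712 mol
m(H2O2) = 0.04712 × 34.01 = 1.603 g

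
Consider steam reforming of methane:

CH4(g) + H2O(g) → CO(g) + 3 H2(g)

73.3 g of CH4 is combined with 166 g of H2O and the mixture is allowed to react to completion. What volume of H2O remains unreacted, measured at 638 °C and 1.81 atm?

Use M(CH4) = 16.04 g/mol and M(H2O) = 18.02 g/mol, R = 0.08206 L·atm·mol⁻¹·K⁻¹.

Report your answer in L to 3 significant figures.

192 L

n(CH4) = 73.3 / 16.04 = 4.570 mol
n(H2O) = 166 / 18.02 = 9.212 mol
For 4.570 mol CH4, stoichiometry requires (1/1) × 4.570 = 4.570 mol H2O; 9.212 mol is available, so CH4 is limiting.
n(H2O) consumed = (1/1) × 4.570 = 4.570 mol; remaining = 9.212 − 4.570 = 4.642 mol
V(H2O) = nRT/P = 4.642 × 0.08206 × 911.15 / 1.81 = 191.8 L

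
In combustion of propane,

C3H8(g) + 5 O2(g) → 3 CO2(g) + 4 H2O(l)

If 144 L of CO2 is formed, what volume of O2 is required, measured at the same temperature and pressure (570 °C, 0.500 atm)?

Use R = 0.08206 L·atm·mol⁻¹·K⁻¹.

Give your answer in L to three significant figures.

At constant T and P, gas volumes are in the mole ratio: V(O2) = (5/3) × 144 = 240.0 L

240 L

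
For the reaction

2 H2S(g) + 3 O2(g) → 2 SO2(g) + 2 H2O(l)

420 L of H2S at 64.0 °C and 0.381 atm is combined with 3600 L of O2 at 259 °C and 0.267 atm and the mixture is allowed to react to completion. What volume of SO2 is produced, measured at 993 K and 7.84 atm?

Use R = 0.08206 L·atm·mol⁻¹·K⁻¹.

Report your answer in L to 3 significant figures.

60.1 L

n(H2S) = PV/RT = (0.381 × 420) / (0.08206 × 337.15) = 5.784 mol
n(O2) = PV/RT = (0.267 × 3600) / (0.08206 × 532.15) = 22.01 mol
For 5.784 mol H2S, stoichiometry requires (3/2) × 5.784 = 8.676 mol O2; 22.01 mol is available, so H2S is limiting.
n(SO2) = (2/2) × 5.784 = 5.784 mol
V(SO2) = nRT/P = 5.784 × 0.08206 × 993 / 7.84 = 60.12 L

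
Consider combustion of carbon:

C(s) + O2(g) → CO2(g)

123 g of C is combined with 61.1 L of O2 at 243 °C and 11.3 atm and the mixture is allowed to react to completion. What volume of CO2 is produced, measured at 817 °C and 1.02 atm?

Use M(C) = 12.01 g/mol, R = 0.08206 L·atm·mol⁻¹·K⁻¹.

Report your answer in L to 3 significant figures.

n(C) = 123 / 12.01 = 10.24 mol
n(O2) = PV/RT = (11.3 × 61.1) / (0.08206 × 516.15) = 16.30 mol
For 10.24 mol C, stoichiometry requires (1/1) × 10.24 = 10.24 mol O2; 16.30 mol is available, so C is limiting.
n(CO2) = (1/1) × 10.24 = 10.24 mol
V(CO2) = nRT/P = 10.24 × 0.08206 × 1090.15 / 1.02 = 898.1 L

898 L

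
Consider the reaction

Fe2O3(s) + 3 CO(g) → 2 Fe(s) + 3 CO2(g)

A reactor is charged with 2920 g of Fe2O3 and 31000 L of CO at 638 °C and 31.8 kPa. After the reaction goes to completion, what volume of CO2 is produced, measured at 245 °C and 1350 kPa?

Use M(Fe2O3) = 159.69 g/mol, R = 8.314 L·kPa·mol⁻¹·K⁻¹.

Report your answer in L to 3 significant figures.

175 L

n(Fe2O3) = 2920 / 159.69 = 18.29 mol
n(CO) = PV/RT = (31.8 × 31000) / (8.314 × 911.15) = 130.1 mol
For 18.29 mol Fe2O3, stoichiometry requires (3/1) × 18.29 = 54.87 mol CO; 130.1 mol is available, so Fe2O3 is limiting.
n(CO2) = (3/1) × 18.29 = 54.87 mol
V(CO2) = nRT/P = 54.87 × 8.314 × 518.15 / 1350 = 175.1 L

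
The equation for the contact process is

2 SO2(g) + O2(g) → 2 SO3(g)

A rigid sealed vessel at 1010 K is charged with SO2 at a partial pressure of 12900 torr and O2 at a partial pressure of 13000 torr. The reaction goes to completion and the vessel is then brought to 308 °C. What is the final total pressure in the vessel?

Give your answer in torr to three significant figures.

11200 torr

At constant V, partial pressures at 1010 K are proportional to moles, so apply stoichiometry directly to pressures.
P(O2) required for 12900 torr of SO2 = (1/2) × 12900 = 6450 torr; available 13000 torr, so SO2 is limiting.
P(O2) remaining = 13000 − (1/2) × 12900 = 6550 torr
P(gaseous products) = (2)/2 × 12900 = 12900 torr
P_total at 1010 K = 6550 + 12900 = 19450 torr
Scaling to 308 °C: P = 19450 × 581.15/1010 = 11190 torr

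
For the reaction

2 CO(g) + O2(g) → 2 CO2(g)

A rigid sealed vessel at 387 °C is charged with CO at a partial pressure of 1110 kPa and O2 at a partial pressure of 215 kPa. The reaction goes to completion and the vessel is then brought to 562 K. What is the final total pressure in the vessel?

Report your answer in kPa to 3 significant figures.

Because the vessel is rigid and T is held at 387 °C, work the stoichiometry in partial pressures (P_i = n_iRT/V).
P(O2) required for 1110 kPa of CO = (1/2) × 1110 = 555.0 kPa; available 215 kPa, so O2 is limiting.
P(CO) remaining = 1110 − (2/1) × 215 = 680.0 kPa
P(gaseous products) = (2)/1 × 215 = 430.0 kPa
P_total at 387 °C = 680.0 + 430.0 = 1110 kPa
Scaling to 562 K: P = 1110 × 562/660.15 = 945.0 kPa

945 kPa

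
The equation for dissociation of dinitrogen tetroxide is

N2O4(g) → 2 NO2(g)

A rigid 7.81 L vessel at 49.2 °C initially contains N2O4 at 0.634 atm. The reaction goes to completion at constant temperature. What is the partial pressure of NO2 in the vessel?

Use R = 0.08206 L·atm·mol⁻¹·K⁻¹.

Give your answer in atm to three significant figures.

n(N2O4)₀ = PV/RT = (0.634 × 7.81) / (0.08206 × 322.35) = 0.1872 mol
n(NO2) = (2/1) × 0.1872 = 0.3744 mol
P(NO2) = nRT/V = 0.3744 × 0.08206 × 322.35 / 7.81 = 1.268 atm

1.27 atm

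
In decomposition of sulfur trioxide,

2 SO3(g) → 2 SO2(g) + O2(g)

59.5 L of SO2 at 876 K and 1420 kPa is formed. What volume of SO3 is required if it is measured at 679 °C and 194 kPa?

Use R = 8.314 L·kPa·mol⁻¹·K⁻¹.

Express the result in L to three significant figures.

n(SO2) = PV/RT = (1420 × 59.5) / (8.314 × 876) = 11.60 mol
n(SO3) = (2/2) × 11.60 = 11.60 mol
V = nRT/P = 11.60 × 8.314 × 952.15 / 194 = 473.3 L

473 L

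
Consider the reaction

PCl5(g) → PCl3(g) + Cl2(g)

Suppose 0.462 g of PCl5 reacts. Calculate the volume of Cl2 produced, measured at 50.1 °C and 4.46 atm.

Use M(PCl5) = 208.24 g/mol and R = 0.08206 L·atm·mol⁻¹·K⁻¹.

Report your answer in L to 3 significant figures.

0.0132 L

n(PCl5) = 0.4620 / 208.24 = 0.002219 mol
n(Cl2) = (1/1) × 0.002219 = 0.002219 mol
V = nRT/P = 0.002219 × 0.08206 × 323.25 / 4.46 = 0.01320 L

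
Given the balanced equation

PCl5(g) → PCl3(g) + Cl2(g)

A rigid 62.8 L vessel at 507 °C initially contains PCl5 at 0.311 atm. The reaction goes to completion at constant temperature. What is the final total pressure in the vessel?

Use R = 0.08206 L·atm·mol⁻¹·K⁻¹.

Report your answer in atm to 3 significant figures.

Rigid vessel, constant T ⇒ P scales with total gas moles (1 → 2).
P_final = (2/1) × 0.311 = 0.6220 atm

0.622 atm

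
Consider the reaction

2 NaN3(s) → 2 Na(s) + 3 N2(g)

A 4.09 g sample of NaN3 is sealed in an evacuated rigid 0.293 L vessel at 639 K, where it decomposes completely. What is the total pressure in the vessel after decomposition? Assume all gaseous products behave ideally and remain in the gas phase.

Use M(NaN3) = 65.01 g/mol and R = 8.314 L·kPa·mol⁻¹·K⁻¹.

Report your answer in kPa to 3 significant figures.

n(NaN3) = 4.09 / 65.01 = 0.06291 mol
n(gas produced) = (3/2) × 0.06291 = 0.09436 mol
P = nRT/V = 0.09436 × 8.314 × 639 / 0.293 = 1711 kPa

1710 kPa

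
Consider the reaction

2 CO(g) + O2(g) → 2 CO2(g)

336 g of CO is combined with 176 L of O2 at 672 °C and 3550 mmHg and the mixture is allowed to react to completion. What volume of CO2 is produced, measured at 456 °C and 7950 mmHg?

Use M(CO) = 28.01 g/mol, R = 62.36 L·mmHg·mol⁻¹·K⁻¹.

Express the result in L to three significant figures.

68.6 L

n(CO) = 336 / 28.01 = 12.00 mol
n(O2) = PV/RT = (3550 × 176) / (62.36 × 945.15) = 10.60 mol
For 12.00 mol CO, stoichiometry requires (1/2) × 12.00 = 6.000 mol O2; 10.60 mol is available, so CO is limiting.
n(CO2) = (2/2) × 12.00 = 12.00 mol
V(CO2) = nRT/P = 12.00 × 62.36 × 729.15 / 7950 = 68.63 L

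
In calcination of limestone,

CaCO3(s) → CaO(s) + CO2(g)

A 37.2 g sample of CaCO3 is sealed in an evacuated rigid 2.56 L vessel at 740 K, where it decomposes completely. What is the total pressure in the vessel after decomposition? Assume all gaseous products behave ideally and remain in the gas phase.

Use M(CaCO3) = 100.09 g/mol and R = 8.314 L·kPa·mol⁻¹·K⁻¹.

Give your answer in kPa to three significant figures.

n(CaCO3) = 37.2 / 100.09 = 0.3717 mol
n(gas produced) = (1/1) × 0.3717 = 0.3717 mol
P = nRT/V = 0.3717 × 8.314 × 740 / 2.56 = 893.3 kPa

893 kPa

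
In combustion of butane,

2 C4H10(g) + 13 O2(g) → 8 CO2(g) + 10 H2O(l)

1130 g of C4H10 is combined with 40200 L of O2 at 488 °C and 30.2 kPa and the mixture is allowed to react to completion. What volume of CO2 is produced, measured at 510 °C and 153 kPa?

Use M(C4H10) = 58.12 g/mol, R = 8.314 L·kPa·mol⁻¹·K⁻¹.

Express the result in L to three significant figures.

n(C4H10) = 1130 / 58.12 = 19.44 mol
n(O2) = PV/RT = (30.2 × 40200) / (8.314 × 761.15) = 191.8 mol
For 19.44 mol C4H10, stoichiometry requires (13/2) × 19.44 = 126.4 mol O2; 191.8 mol is available, so C4H10 is limiting.
n(CO2) = (8/2) × 19.44 = 77.76 mol
V(CO2) = nRT/P = 77.76 × 8.314 × 783.15 / 153 = 3309 L

3310 L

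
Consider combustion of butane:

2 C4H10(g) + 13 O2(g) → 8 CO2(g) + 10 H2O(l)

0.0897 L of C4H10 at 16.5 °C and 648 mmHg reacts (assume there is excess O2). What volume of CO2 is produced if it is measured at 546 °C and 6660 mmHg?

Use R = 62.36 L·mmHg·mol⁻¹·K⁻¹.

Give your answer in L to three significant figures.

0.0987 L

n(C4H10) = PV/RT = (648 × 0.0897) / (62.36 × 289.65) = 0.003218 mol
n(CO2) = (8/2) × 0.003218 = 0.01287 mol
V = nRT/P = 0.01287 × 62.36 × 819.15 / 6660 = 0.09871 L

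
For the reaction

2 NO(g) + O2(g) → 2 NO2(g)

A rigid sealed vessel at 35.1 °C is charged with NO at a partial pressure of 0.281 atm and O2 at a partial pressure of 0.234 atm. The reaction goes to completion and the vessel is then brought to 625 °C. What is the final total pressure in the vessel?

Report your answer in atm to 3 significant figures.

Because the vessel is rigid and T is held at 35.1 °C, work the stoichiometry in partial pressures (P_i = n_iRT/V).
P(O2) required for 0.281 atm of NO = (1/2) × 0.281 = 0.1405 atm; available 0.234 atm, so NO is limiting.
P(O2) remaining = 0.234 − (1/2) × 0.281 = 0.09350 atm
P(gaseous products) = (2)/2 × 0.281 = 0.2810 atm
P_total at 35.1 °C = 0.09350 + 0.2810 = 0.3745 atm
Scaling to 625 °C: P = 0.3745 × 898.15/308.25 = 1.091 atm

1.09 atm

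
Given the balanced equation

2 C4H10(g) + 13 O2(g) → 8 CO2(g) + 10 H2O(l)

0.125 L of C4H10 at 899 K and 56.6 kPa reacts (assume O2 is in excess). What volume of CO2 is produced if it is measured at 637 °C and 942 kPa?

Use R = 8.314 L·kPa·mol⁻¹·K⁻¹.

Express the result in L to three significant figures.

n(C4H10) = PV/RT = (56.6 × 0.125) / (8.314 × 899) = 0.0009466 mol
n(CO2) = (8/2) × 0.0009466 = 0.003786 mol
V = nRT/P = 0.003786 × 8.314 × 910.15 / 942 = 0.03041 L

0.0304 L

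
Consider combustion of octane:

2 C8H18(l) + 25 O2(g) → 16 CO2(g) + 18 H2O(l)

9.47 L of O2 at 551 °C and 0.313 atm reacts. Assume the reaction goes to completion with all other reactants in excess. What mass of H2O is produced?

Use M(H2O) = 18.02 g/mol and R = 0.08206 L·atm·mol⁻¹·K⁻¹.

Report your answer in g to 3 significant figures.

n(O2) = PV/RT = (0.313 × 9.47) / (0.08206 × 824.15) = 0.04383 mol
n(H2O) = (18/25) × 0.04383 = 0.03156 mol
m(H2O) = 0.03156 × 18.02 = 0.5687 g

0.569 g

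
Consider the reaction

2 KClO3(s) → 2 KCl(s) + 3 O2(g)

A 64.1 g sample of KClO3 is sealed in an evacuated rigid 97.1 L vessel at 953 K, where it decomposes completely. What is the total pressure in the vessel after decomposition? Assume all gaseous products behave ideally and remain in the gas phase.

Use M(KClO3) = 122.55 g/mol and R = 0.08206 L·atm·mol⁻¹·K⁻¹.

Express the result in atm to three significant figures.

n(KClO3) = 64.1 / 122.55 = 0.5231 mol
n(gas produced) = (3/2) × 0.5231 = 0.7847 mol
P = nRT/V = 0.7847 × 0.08206 × 953 / 97.1 = 0.6320 atm

0.632 atm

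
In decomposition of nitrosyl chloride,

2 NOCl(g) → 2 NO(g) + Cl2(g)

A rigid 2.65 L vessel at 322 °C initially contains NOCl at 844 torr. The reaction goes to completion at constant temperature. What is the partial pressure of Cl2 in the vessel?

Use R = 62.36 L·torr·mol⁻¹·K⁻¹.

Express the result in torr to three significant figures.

422 torr

n(NOCl)₀ = PV/RT = (844 × 2.65) / (62.36 × 595.15) = 0.06026 mol
n(Cl2) = (1/2) × 0.06026 = 0.03013 mol
P(Cl2) = nRT/V = 0.03013 × 62.36 × 595.15 / 2.65 = 422.0 torr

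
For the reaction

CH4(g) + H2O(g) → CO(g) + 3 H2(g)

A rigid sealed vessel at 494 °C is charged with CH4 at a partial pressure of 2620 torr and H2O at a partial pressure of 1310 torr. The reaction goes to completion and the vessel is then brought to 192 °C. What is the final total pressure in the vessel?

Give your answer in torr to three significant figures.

3970 torr

At constant V, partial pressures at 494 °C are proportional to moles, so apply stoichiometry directly to pressures.
P(H2O) required for 2620 torr of CH4 = (1/1) × 2620 = 2620 torr; available 1310 torr, so H2O is limiting.
P(CH4) remaining = 2620 − (1/1) × 1310 = 1310 torr
P(gaseous products) = (1+3)/1 × 1310 = 5240 torr
P_total at 494 °C = 1310 + 5240 = 6550 torr
Scaling to 192 °C: P = 6550 × 465.15/767.15 = 3971 torr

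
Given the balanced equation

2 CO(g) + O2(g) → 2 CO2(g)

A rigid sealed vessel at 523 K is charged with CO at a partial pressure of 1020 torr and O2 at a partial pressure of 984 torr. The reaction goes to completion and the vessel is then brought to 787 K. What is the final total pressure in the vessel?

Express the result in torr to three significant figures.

With V and T fixed, P_i ∝ n_i, so the mole ratios apply directly to partial pressures at 523 K.
P(O2) required for 1020 torr of CO = (1/2) × 1020 = 510.0 torr; available 984 torr, so CO is limiting.
P(O2) remaining = 984 − (1/2) × 1020 = 474.0 torr
P(gaseous products) = (2)/2 × 1020 = 1020 torr
P_total at 523 K = 474.0 + 1020 = 1494 torr
Scaling to 787 K: P = 1494 × 787/523 = 2248 torr

2250 torr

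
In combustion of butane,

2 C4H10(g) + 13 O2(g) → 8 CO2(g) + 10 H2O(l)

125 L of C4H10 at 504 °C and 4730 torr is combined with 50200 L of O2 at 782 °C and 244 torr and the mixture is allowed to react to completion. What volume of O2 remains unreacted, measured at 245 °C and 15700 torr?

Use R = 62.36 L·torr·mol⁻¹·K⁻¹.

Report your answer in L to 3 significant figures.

n(C4H10) = PV/RT = (4730 × 125) / (62.36 × 777.15) = 12.20 mol
n(O2) = PV/RT = (244 × 50200) / (62.36 × 1055.15) = 186.2 mol
For 12.20 mol C4H10, stoichiometry requires (13/2) × 12.20 = 79.30 mol O2; 186.2 mol is available, so C4H10 is limiting.
n(O2) consumed = (13/2) × 12.20 = 79.30 mol; remaining = 186.2 − 79.30 = 106.9 mol
V(O2) = nRT/P = 106.9 × 62.36 × 518.15 / 15700 = 220.0 L

220 L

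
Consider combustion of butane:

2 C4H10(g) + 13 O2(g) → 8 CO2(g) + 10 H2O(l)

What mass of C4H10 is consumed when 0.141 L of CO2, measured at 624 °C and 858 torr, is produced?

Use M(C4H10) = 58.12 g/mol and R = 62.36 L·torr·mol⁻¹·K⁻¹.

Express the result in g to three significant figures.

n(CO2) = PV/RT = (858 × 0.141) / (62.36 × 897.15) = 0.002162 mol
n(C4H10) = (2/8) × 0.002162 = 0.0005405 mol
m(C4H10) = 0.0005405 × 58.12 = 0.03141 g

0.0314 g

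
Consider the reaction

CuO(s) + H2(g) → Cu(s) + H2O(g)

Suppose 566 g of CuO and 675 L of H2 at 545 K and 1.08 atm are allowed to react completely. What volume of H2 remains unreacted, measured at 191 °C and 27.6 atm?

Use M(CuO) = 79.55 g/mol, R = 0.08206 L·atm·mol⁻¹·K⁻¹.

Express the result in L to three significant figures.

12.7 L

n(CuO) = 566 / 79.55 = 7.115 mol
n(H2) = PV/RT = (1.08 × 675) / (0.08206 × 545) = 16.30 mol
For 7.115 mol CuO, stoichiometry requires (1/1) × 7.115 = 7.115 mol H2; 16.30 mol is available, so CuO is limiting.
n(H2) consumed = (1/1) × 7.115 = 7.115 mol; remaining = 16.30 − 7.115 = 9.185 mol
V(H2) = nRT/P = 9.185 × 0.08206 × 464.15 / 27.6 = 12.68 L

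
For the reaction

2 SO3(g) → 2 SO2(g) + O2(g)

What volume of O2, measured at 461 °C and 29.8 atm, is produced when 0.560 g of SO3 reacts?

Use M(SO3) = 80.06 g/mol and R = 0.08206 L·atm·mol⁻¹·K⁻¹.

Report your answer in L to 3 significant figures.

n(SO3) = 0.5600 / 80.06 = 0.006995 mol
n(O2) = (1/2) × 0.006995 = 0.003498 mol
V = nRT/P = 0.003498 × 0.08206 × 734.15 / 29.8 = 0.007072 L

0.00707 L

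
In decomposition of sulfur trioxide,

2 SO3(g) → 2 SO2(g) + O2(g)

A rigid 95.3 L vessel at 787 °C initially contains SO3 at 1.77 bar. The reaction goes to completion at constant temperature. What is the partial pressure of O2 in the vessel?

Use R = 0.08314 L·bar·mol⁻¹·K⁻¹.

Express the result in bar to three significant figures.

n(SO3)₀ = PV/RT = (1.77 × 95.3) / (0.08314 × 1060.15) = 1.914 mol
n(O2) = (1/2) × 1.914 = 0.9570 mol
P(O2) = nRT/V = 0.9570 × 0.08314 × 1060.15 / 95.3 = 0.8851 bar

0.885 bar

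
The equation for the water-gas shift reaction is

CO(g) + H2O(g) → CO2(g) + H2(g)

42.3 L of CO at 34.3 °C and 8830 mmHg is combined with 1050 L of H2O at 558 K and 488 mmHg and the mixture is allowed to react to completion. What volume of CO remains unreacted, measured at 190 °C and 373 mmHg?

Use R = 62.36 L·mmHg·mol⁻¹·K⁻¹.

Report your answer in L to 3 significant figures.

368 L

n(CO) = PV/RT = (8830 × 42.3) / (62.36 × 307.45) = 19.48 mol
n(H2O) = PV/RT = (488 × 1050) / (62.36 × 558) = 14.73 mol
For 19.48 mol CO, stoichiometry requires (1/1) × 19.48 = 19.48 mol H2O; 14.73 mol is available, so H2O is limiting.
n(CO) consumed = (1/1) × 14.73 = 14.73 mol; remaining = 19.48 − 14.73 = 4.750 mol
V(CO) = nRT/P = 4.750 × 62.36 × 463.15 / 373 = 367.8 L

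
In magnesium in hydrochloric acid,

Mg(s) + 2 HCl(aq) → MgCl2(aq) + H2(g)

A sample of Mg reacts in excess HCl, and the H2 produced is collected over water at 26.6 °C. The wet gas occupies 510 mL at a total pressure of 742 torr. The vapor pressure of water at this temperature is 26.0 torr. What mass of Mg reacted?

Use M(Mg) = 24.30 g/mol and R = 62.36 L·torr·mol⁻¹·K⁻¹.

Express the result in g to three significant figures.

0.475 g

P(H2) = 742 − 26.0 = 716.0 torr
n(H2) = PV/RT = (716.0 × 0.5100) / (62.36 × 299.75) = 0.01954 mol
n(Mg) = (1/1) × 0.01954 = 0.01954 mol
m(Mg) = 0.01954 × 24.30 = 0.4748 g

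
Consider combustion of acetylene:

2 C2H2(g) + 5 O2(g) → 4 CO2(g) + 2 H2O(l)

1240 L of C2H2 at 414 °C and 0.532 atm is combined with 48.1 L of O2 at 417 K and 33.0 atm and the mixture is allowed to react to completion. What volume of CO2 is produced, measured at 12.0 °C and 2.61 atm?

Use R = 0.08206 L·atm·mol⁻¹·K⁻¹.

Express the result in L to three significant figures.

n(C2H2) = PV/RT = (0.532 × 1240) / (0.08206 × 687.15) = 11.70 mol
n(O2) = PV/RT = (33.0 × 48.1) / (0.08206 × 417) = 46.39 mol
For 11.70 mol C2H2, stoichiometry requires (5/2) × 11.70 = 29.25 mol O2; 46.39 mol is available, so C2H2 is limiting.
n(CO2) = (4/2) × 11.70 = 23.40 mol
V(CO2) = nRT/P = 23.40 × 0.08206 × 285.15 / 2.61 = 209.8 L

210 L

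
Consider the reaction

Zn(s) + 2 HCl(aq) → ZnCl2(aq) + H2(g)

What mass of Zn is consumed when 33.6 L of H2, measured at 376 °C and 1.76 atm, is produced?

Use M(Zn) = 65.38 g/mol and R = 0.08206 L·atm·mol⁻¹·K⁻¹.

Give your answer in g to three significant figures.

n(H2) = PV/RT = (1.76 × 33.6) / (0.08206 × 649.15) = 1.110 mol
n(Zn) = (1/1) × 1.110 = 1.110 mol
m(Zn) = 1.110 × 65.38 = 72.57 g

72.6 g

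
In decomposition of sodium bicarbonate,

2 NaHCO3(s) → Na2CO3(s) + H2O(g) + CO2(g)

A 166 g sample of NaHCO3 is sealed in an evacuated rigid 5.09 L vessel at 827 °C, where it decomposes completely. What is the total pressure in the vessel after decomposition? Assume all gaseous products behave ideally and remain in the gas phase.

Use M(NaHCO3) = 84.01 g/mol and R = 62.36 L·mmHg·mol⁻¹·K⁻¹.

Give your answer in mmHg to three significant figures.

n(NaHCO3) = 166 / 84.01 = 1.976 mol
n(gas produced) = (2/2) × 1.976 = 1.976 mol
P = nRT/V = 1.976 × 62.36 × 1100.15 / 5.09 = 26630 mmHg

26600 mmHg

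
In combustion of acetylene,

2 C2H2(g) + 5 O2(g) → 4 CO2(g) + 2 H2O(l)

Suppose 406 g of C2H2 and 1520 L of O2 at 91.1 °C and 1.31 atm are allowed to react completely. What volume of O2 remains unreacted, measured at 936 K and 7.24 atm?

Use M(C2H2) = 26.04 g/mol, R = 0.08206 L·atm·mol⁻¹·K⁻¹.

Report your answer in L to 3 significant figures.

293 L

n(C2H2) = 406 / 26.04 = 15.59 mol
n(O2) = PV/RT = (1.31 × 1520) / (0.08206 × 364.25) = 66.62 mol
For 15.59 mol C2H2, stoichiometry requires (5/2) × 15.59 = 38.98 mol O2; 66.62 mol is available, so C2H2 is limiting.
n(O2) consumed = (5/2) × 15.59 = 38.98 mol; remaining = 66.62 − 38.98 = 27.64 mol
V(O2) = nRT/P = 27.64 × 0.08206 × 936 / 7.24 = 293.2 L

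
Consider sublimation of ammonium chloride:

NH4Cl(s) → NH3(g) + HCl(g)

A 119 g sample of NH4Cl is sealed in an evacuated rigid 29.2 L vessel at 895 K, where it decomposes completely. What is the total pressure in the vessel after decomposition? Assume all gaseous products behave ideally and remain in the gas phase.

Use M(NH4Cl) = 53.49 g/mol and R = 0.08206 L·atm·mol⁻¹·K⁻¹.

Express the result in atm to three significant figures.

n(NH4Cl) = 119 / 53.49 = 2.225 mol
n(gas produced) = (2/1) × 2.225 = 4.450 mol
P = nRT/V = 4.450 × 0.08206 × 895 / 29.2 = 11.19 atm

11.2 atm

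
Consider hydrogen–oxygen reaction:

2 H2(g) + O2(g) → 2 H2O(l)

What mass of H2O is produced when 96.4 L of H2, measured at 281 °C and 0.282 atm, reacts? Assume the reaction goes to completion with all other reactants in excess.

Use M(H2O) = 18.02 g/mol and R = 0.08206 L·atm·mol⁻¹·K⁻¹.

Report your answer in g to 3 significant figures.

n(H2) = PV/RT = (0.282 × 96.4) / (0.08206 × 554.15) = 0.5978 mol
n(H2O) = (2/2) × 0.5978 = 0.5978 mol
m(H2O) = 0.5978 × 18.02 = 10.77 g

10.8 g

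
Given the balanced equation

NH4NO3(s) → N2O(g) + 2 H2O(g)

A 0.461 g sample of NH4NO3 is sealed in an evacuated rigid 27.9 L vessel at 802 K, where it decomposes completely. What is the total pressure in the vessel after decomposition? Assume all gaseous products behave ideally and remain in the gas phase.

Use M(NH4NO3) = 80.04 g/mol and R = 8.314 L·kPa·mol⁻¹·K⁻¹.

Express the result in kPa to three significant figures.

4.13 kPa

n(NH4NO3) = 0.461 / 80.04 = 0.005760 mol
n(gas produced) = (3/1) × 0.005760 = 0.01728 mol
P = nRT/V = 0.01728 × 8.314 × 802 / 27.9 = 4.130 kPa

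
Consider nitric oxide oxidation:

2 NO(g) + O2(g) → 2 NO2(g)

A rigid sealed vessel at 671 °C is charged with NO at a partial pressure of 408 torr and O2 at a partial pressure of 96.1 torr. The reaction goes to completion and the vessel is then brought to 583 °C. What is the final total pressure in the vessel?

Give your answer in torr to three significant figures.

With V and T fixed, P_i ∝ n_i, so the mole ratios apply directly to partial pressures at 671 °C.
P(O2) required for 408 torr of NO = (1/2) × 408 = 204.0 torr; available 96.1 torr, so O2 is limiting.
P(NO) remaining = 408 − (2/1) × 96.1 = 215.8 torr
P(gaseous products) = (2)/1 × 96.1 = 192.2 torr
P_total at 671 °C = 215.8 + 192.2 = 408.0 torr
Scaling to 583 °C: P = 408.0 × 856.15/944.15 = 370.0 torr

370 torr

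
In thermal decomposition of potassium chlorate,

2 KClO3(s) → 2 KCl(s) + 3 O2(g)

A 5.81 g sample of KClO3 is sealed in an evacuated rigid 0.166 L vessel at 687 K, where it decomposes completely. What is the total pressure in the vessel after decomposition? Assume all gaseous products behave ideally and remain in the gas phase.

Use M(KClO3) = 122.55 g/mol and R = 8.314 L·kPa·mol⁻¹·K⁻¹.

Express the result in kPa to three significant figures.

2450 kPa

n(KClO3) = 5.81 / 122.55 = 0.04741 mol
n(gas produced) = (3/2) × 0.04741 = 0.07111 mol
P = nRT/V = 0.07111 × 8.314 × 687 / 0.166 = 2447 kPa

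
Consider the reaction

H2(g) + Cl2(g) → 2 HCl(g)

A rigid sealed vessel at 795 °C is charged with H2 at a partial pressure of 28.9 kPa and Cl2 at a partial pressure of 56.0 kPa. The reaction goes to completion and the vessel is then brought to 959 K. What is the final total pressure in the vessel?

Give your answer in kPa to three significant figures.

76.2 kPa

Because the vessel is rigid and T is held at 795 °C, work the stoichiometry in partial pressures (P_i = n_iRT/V).
P(Cl2) required for 28.9 kPa of H2 = (1/1) × 28.9 = 28.90 kPa; available 56.0 kPa, so H2 is limiting.
P(Cl2) remaining = 56.0 − (1/1) × 28.9 = 27.10 kPa
P(gaseous products) = (2)/1 × 28.9 = 57.80 kPa
P_total at 795 °C = 27.10 + 57.80 = 84.90 kPa
Scaling to 959 K: P = 84.90 × 959/1068.15 = 76.22 kPa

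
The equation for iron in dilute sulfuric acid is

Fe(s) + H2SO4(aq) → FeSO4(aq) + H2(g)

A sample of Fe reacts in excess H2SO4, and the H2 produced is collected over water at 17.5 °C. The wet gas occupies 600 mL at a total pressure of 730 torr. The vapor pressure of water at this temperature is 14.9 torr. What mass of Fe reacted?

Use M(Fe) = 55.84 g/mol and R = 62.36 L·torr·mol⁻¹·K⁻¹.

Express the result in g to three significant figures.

1.32 g

P(H2) = 730 − 14.9 = 715.1 torr
n(H2) = PV/RT = (715.1 × 0.6000) / (62.36 × 290.65) = 0.02367 mol
n(Fe) = (1/1) × 0.02367 = 0.02367 mol
m(Fe) = 0.02367 × 55.84 = 1.322 g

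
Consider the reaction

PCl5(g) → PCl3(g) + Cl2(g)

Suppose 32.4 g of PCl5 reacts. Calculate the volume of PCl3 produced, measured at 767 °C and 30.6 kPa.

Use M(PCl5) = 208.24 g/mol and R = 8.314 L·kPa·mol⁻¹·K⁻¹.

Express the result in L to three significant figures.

n(PCl5) = 32.40 / 208.24 = 0.1556 mol
n(PCl3) = (1/1) × 0.1556 = 0.1556 mol
V = nRT/P = 0.1556 × 8.314 × 1040.15 / 30.6 = 43.97 L

44.0 L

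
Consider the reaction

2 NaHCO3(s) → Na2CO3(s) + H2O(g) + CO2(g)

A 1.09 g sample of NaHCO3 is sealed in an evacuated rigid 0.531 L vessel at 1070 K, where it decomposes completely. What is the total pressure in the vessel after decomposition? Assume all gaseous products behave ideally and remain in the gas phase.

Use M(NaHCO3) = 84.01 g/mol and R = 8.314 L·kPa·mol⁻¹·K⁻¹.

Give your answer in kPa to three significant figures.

n(NaHCO3) = 1.09 / 84.01 = 0.01297 mol
n(gas produced) = (2/2) × 0.01297 = 0.01297 mol
P = nRT/V = 0.01297 × 8.314 × 1070 / 0.531 = 217.3 kPa

217 kPa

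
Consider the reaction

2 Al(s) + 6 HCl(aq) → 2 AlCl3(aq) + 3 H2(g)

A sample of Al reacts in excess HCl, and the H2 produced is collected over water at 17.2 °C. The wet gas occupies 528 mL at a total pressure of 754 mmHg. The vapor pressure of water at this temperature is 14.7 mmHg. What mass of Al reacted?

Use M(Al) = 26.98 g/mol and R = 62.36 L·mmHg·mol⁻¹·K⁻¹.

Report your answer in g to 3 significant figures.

0.388 g

P(H2) = 754 − 14.7 = 739.3 mmHg
n(H2) = PV/RT = (739.3 × 0.5280) / (62.36 × 290.35) = 0.02156 mol
n(Al) = (2/3) × 0.02156 = 0.01437 mol
m(Al) = 0.01437 × 26.98 = 0.3877 g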